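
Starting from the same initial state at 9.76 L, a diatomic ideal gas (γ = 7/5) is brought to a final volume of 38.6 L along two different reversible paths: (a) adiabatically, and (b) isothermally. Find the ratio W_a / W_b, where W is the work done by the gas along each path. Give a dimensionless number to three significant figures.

Path (a) adiabatic: W = P₁V₁(1 − (V₁/V₂)^(γ−1))/(γ−1) → W_a/(P₁V₁) = 1.058.
Path (b) isothermal: W = P₁V₁ ln(V₂/V₁) → W_b/(P₁V₁) = 1.375.
W_a / W_b = 1.058 / 1.375 = 0.7692.

W_a / W_b ≈ 0.769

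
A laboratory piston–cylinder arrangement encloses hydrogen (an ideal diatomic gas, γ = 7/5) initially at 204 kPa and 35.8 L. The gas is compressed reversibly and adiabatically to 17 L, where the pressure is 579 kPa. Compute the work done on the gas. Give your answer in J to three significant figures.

W ≈ 6350 J

Adiabatic: W = (P₁V₁ − P₂V₂)/(γ − 1) with γ = 7/5.
P₁V₁ = 7303 J, P₂V₂ = 9843 J.
W = (7303 − 9843) / 0.4 = -6350 J.
Work on gas = −W_by = 6350 J.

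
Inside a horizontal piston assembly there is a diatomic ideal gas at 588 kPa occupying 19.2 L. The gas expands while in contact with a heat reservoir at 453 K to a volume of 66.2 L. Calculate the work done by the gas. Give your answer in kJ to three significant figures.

Isothermal: W = nRT ln(V₂/V₁) = P₁V₁ ln(V₂/V₁).
P₁V₁ = (588 kPa)(19.2 L) = 11290 J.
W = 11290 × ln(66.2/19.2) = 11290 × 1.238
W_by_gas = 13974 J.

W ≈ 14.0 kJ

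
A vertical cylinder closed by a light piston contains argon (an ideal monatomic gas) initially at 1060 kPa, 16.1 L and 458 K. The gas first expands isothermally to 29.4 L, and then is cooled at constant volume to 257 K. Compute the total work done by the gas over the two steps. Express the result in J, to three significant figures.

Step 1 (isothermal): W = P₁V₁ ln(V₂/V₁) = (17066) ln(29.4/16.1) = 10277 J.
Step 2 (isochoric): W = 0 (constant volume).
W_total = 10277 + 0 = 10277 J.

W_total ≈ 10300 J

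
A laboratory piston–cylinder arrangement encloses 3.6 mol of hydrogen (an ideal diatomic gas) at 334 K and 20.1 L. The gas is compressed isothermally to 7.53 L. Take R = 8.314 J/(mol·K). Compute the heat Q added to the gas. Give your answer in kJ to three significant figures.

Q ≈ -9.82 kJ

Isothermal ⇒ ΔU = 0, so Q = W = nRT ln(V₂/V₁).
Q = (3.6)(8.314)(334) ln(7.53/20.1) = 9997 × -0.9818 = -9815 J.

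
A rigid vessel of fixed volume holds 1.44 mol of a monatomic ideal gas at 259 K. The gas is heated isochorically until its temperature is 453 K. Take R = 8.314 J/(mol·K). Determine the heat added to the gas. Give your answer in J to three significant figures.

Q ≈ 3480 J

Constant volume ⇒ W = 0, so Q = ΔU = nCᵥΔT with Cᵥ = 3R/2 = 12.47 J/(mol·K).
ΔU = (1.44)(12.47)(453 − 259) = 3484 J.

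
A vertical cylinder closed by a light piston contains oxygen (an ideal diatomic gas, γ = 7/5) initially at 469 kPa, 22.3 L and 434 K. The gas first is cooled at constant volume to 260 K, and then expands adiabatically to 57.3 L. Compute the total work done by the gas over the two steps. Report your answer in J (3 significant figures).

Step 1 (isochoric): W = 0 (constant volume).
After step 1: P = 281 kPa (V unchanged).
Step 2 (adiabatic): W = (P₁V₁ − P₂V₂)/(γ−1) = (6266 − 4296)/0.4 = 4925 J.
W_total = 0 + 4925 = 4925 J.

W_total ≈ 4930 J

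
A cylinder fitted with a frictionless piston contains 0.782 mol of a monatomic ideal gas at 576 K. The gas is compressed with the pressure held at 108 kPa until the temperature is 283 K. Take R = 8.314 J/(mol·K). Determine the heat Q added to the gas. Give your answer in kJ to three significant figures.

Q ≈ -4.76 kJ

Isobaric: W = nRΔT = (0.782)(8.314)(-293) = -1905 J.
ΔU = nCᵥΔT with Cᵥ = 3R/2: ΔU = (0.782)(12.47)(-293) = -2857 J.
Q = ΔU + W = -2857 − 1905 = -4762 J.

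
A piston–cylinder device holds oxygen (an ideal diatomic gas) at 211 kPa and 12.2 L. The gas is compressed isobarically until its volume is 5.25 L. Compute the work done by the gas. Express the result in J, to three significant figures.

W ≈ -1470 J

Isobaric: W = P ΔV.
W = (211 kPa)(5.25 − 12.2 L) = (211)(-6.95) = -1466 J.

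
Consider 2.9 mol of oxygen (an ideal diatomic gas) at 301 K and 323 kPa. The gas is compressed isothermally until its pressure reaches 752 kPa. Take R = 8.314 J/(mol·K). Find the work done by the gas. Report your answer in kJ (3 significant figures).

Isothermal process: W = nRT ln(V₂/V₁) = nRT ln(P₁/P₂).
W = (2.9)(8.314)(301) × ln(323/752)
  = 7257 × ln(0.4295) = 7257 × -0.8451
W_by_gas = -6133 J.

W ≈ -6.13 kJ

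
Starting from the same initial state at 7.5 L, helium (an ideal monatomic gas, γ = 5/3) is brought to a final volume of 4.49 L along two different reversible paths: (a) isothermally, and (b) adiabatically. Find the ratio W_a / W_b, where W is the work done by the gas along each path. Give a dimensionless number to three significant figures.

Path (a) isothermal: W = P₁V₁ ln(V₂/V₁) → W_a/(P₁V₁) = -0.5131.
Path (b) adiabatic: W = P₁V₁(1 − (V₁/V₂)^(γ−1))/(γ−1) → W_b/(P₁V₁) = -0.6117.
W_a / W_b = -0.5131 / -0.6117 = 0.8387.

W_a / W_b ≈ 0.839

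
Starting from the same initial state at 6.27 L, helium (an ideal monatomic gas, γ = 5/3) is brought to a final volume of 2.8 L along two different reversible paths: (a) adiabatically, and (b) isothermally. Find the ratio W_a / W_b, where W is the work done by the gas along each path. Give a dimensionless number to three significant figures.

W_a / W_b ≈ 1.32

Path (a) adiabatic: W = P₁V₁(1 − (V₁/V₂)^(γ−1))/(γ−1) → W_a/(P₁V₁) = -1.067.
Path (b) isothermal: W = P₁V₁ ln(V₂/V₁) → W_b/(P₁V₁) = -0.8062.
W_a / W_b = -1.067 / -0.8062 = 1.324.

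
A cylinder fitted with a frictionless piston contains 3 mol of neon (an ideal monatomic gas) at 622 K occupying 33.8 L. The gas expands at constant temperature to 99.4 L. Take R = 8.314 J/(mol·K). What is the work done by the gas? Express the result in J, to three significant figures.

Isothermal: W = nRT ln(V₂/V₁).
W = (3)(8.314)(622) × ln(99.4/33.8)
  = 15514 × 1.079
W_by_gas = 16735 J.

W ≈ 16700 J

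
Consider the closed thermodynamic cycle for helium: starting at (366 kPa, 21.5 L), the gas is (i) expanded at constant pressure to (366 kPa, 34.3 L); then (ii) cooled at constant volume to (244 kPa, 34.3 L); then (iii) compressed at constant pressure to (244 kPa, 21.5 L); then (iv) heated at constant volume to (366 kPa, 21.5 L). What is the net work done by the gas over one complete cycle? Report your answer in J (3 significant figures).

Constant-volume legs do no work.
W(i) = (366)(34.3 − 21.5) = 4685 J; W(iii) = (244)(21.5 − 34.3) = -3123 J.
W_net = 4685 − 3123 = 1562 J (the clockwise enclosed area).

W_net ≈ 1560 J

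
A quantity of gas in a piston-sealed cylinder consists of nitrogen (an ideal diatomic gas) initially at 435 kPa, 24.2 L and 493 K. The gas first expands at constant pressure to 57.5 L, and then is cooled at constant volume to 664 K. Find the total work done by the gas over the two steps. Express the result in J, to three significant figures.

W_total ≈ 14500 J

Step 1 (isobaric): W = PΔV = (435 kPa)(57.5 − 24.2 L) = 14485 J.
Step 2 (isochoric): W = 0 (constant volume).
W_total = 14485 + 0 = 14485 J.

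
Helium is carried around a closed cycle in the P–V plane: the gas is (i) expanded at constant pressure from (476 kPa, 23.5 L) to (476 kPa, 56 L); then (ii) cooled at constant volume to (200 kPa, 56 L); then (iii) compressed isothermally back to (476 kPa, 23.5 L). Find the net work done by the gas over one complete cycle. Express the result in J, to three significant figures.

W_net ≈ 5740 J

Leg (i): W = PΔV = (476)(56 − 23.5) = 15470 J.
Leg (ii): W = 0.
Leg (iii): W = PᵢVᵢ ln(V_f/Vᵢ) = (11200) ln(23.5/56) = -9726 J.
W_net = 15470 − 9726 = 5744 J.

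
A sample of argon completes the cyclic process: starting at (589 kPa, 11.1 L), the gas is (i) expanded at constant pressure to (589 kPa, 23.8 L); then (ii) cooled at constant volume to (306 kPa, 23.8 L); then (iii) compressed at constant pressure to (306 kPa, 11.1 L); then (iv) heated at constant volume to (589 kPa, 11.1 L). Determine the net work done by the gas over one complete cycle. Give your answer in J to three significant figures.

W_net ≈ 3590 J

Constant-volume legs do no work.
W(i) = (589)(23.8 − 11.1) = 7480 J; W(iii) = (306)(11.1 − 23.8) = -3886 J.
W_net = 7480 − 3886 = 3594 J (the clockwise enclosed area).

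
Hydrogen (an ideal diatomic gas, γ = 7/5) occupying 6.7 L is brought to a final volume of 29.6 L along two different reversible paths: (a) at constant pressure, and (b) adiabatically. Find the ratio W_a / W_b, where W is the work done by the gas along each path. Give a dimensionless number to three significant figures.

W_a / W_b ≈ 3.05

Path (a) isobaric: W = P₁(V₂ − V₁) → W_a/(P₁V₁) = 3.418.
Path (b) adiabatic: W = P₁V₁(1 − (V₁/V₂)^(γ−1))/(γ−1) → W_b/(P₁V₁) = 1.12.
W_a / W_b = 3.418 / 1.12 = 3.051.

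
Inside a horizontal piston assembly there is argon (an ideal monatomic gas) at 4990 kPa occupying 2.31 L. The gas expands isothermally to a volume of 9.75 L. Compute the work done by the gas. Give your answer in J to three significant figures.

W ≈ 16600 J

Isothermal: W = nRT ln(V₂/V₁) = P₁V₁ ln(V₂/V₁).
P₁V₁ = (4990 kPa)(2.31 L) = 11527 J.
W = 11527 × ln(9.75/2.31) = 11527 × 1.44
W_by_gas = 16599 J.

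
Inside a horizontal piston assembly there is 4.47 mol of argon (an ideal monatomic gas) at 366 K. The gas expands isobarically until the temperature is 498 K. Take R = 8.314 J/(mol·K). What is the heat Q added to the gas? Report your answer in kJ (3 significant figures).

Isobaric: W = nRΔT = (4.47)(8.314)(132) = 4906 J.
ΔU = nCᵥΔT with Cᵥ = 3R/2: ΔU = (4.47)(12.47)(132) = 7358 J.
Q = ΔU + W = 7358 + 4906 = 12264 J.

Q ≈ 12.3 kJ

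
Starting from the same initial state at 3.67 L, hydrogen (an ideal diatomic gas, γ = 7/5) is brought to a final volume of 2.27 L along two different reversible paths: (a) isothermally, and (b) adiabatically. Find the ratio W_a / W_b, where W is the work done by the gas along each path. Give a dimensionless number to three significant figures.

Path (a) isothermal: W = P₁V₁ ln(V₂/V₁) → W_a/(P₁V₁) = -0.4804.
Path (b) adiabatic: W = P₁V₁(1 − (V₁/V₂)^(γ−1))/(γ−1) → W_b/(P₁V₁) = -0.5297.
W_a / W_b = -0.4804 / -0.5297 = 0.907.

W_a / W_b ≈ 0.907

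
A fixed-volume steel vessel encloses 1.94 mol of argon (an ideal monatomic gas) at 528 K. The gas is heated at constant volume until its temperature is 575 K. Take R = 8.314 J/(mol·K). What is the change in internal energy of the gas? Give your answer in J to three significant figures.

Constant volume ⇒ W = 0, so Q = ΔU = nCᵥΔT with Cᵥ = 3R/2 = 12.47 J/(mol·K).
ΔU = (1.94)(12.47)(575 − 528) = 1137 J.

ΔU ≈ 1140 J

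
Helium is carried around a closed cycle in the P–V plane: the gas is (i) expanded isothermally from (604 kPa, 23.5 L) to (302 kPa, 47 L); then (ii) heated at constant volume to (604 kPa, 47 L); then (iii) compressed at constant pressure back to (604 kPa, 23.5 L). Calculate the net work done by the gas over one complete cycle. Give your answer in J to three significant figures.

W_net ≈ -4360 J

Leg (i): W = PᵢVᵢ ln(V_f/Vᵢ) = (14194) ln(47/23.5) = 9839 J.
Leg (ii): W = 0.
Leg (iii): W = PΔV = (604)(23.5 − 47) = -14194 J.
W_net = 9839 − 14194 = -4355 J.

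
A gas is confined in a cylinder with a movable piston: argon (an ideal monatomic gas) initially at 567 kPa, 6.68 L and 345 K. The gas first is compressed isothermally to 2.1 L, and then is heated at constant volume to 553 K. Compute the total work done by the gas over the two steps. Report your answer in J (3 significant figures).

Step 1 (isothermal): W = P₁V₁ ln(V₂/V₁) = (3788) ln(2.1/6.68) = -4383 J.
Step 2 (isochoric): W = 0 (constant volume).
W_total = -4383 + 0 = -4383 J.

W_total ≈ -4380 J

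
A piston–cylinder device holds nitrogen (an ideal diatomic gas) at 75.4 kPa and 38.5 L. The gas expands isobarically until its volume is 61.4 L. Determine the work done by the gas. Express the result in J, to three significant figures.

W ≈ 1730 J

Isobaric: W = P ΔV.
W = (75.4 kPa)(61.4 − 38.5 L) = (75.4)(22.9) = 1727 J.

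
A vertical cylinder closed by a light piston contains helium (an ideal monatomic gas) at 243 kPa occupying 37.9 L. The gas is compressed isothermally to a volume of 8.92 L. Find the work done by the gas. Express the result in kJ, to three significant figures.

W ≈ -13.3 kJ

Isothermal: W = nRT ln(V₂/V₁) = P₁V₁ ln(V₂/V₁).
P₁V₁ = (243 kPa)(37.9 L) = 9210 J.
W = 9210 × ln(8.92/37.9) = 9210 × -1.447
W_by_gas = -13323 J.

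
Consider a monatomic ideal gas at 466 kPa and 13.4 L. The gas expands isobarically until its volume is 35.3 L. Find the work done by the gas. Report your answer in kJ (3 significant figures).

W ≈ 10.2 kJ

Isobaric: W = P ΔV.
W = (466 kPa)(35.3 − 13.4 L) = (466)(21.9) = 10205 J.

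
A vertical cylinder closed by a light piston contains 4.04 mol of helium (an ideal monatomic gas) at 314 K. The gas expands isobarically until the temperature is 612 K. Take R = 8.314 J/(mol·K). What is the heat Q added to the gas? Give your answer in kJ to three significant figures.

Isobaric: W = nRΔT = (4.04)(8.314)(298) = 10009 J.
ΔU = nCᵥΔT with Cᵥ = 3R/2: ΔU = (4.04)(12.47)(298) = 15014 J.
Q = ΔU + W = 15014 + 10009 = 25023 J.

Q ≈ 25.0 kJ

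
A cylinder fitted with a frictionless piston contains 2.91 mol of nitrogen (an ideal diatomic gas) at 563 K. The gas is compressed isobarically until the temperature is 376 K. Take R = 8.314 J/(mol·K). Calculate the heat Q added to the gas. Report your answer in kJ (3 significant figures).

Isobaric: W = nRΔT = (2.91)(8.314)(-187) = -4524 J.
ΔU = nCᵥΔT with Cᵥ = 5R/2: ΔU = (2.91)(20.79)(-187) = -11311 J.
Q = ΔU + W = -11311 − 4524 = -15835 J.

Q ≈ -15.8 kJ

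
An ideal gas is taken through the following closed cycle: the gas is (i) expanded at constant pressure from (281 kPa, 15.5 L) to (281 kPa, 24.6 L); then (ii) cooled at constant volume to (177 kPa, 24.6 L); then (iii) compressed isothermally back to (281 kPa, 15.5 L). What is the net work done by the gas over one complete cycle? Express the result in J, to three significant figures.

W_net ≈ 546 J

Leg (i): W = PΔV = (281)(24.6 − 15.5) = 2557 J.
Leg (ii): W = 0.
Leg (iii): W = PᵢVᵢ ln(V_f/Vᵢ) = (4354) ln(15.5/24.6) = -2011 J.
W_net = 2557 − 2011 = 545.9 J.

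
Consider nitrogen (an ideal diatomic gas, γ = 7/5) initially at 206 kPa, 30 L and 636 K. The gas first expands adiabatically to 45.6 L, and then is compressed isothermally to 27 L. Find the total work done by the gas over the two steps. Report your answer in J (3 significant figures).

Step 1 (adiabatic): W = (P₁V₁ − P₂V₂)/(γ−1) = (6180 − 5227)/0.4 = 2383 J.
After step 1: P = 114.6 kPa, V = 45.6 L, T = 537.9 K.
Step 2 (isothermal): W = P₁V₁ ln(V₂/V₁) = (5227) ln(27/45.6) = -2739 J.
W_total = 2383 − 2739 = -356.8 J.

W_total ≈ -357 J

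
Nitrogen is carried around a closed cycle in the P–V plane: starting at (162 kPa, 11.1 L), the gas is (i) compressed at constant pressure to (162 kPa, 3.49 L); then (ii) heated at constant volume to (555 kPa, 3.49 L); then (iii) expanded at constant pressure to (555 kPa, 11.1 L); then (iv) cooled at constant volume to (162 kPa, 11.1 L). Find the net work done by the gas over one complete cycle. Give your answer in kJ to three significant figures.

Constant-volume legs do no work.
W(i) = (162)(3.49 − 11.1) = -1233 J; W(iii) = (555)(11.1 − 3.49) = 4224 J.
W_net = -1233 + 4224 = 2991 J (the clockwise enclosed area).

W_net ≈ 2.99 kJ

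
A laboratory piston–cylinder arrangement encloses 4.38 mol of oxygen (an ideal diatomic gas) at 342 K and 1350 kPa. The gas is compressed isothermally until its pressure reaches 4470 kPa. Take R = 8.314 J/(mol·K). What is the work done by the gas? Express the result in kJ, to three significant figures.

Isothermal process: W = nRT ln(V₂/V₁) = nRT ln(P₁/P₂).
W = (4.38)(8.314)(342) × ln(1350/4470)
  = 12454 × ln(0.302) = 12454 × -1.197
W_by_gas = -14911 J.

W ≈ -14.9 kJ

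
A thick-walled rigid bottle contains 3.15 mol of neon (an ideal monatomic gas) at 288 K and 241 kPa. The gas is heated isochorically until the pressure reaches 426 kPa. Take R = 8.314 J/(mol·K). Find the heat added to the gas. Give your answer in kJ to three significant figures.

Constant volume ⇒ W = 0, so Q = ΔU = nCᵥΔT with Cᵥ = 3R/2 = 12.47 J/(mol·K).
At constant V, T₂/T₁ = P₂/P₁ ⇒ ΔT = T₁(P₂/P₁ − 1) = 288·(426/241 − 1) = 221.1 K.
ΔU = (3.15)(12.47)(221.1) = 8685 J.

Q ≈ 8.68 kJ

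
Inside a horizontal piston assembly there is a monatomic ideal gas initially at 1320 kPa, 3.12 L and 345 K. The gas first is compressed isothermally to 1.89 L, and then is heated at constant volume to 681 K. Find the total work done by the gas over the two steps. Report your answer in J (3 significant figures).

Step 1 (isothermal): W = P₁V₁ ln(V₂/V₁) = (4118) ln(1.89/3.12) = -2064 J.
Step 2 (isochoric): W = 0 (constant volume).
W_total = -2064 + 0 = -2064 J.

W_total ≈ -2060 J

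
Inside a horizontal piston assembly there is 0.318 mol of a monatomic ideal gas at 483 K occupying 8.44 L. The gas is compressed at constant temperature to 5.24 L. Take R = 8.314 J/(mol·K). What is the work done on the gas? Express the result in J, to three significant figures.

Isothermal: W = nRT ln(V₂/V₁).
W = (0.318)(8.314)(483) × ln(5.24/8.44)
  = 1277 × -0.4767
W_by_gas = -608.7 J; work on gas = −W_by = 608.7 J.

W ≈ 609 J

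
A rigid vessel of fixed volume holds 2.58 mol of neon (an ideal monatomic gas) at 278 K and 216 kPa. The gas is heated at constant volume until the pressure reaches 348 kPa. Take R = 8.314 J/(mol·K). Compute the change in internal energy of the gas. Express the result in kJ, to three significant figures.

ΔU ≈ 5.47 kJ

Constant volume ⇒ W = 0, so Q = ΔU = nCᵥΔT with Cᵥ = 3R/2 = 12.47 J/(mol·K).
At constant V, T₂/T₁ = P₂/P₁ ⇒ ΔT = T₁(P₂/P₁ − 1) = 278·(348/216 − 1) = 169.9 K.
ΔU = (2.58)(12.47)(169.9) = 5466 J.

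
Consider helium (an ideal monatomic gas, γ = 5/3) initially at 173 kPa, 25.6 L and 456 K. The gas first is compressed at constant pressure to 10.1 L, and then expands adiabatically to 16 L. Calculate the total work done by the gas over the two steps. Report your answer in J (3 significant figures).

W_total ≈ -1990 J

Step 1 (isobaric): W = PΔV = (173 kPa)(10.1 − 25.6 L) = -2682 J.
After step 1: P = 173 kPa, V = 10.1 L, T = 179.9 K.
Step 2 (adiabatic): W = (P₁V₁ − P₂V₂)/(γ−1) = (1747 − 1286)/0.667 = 692.3 J.
W_total = -2682 + 692.3 = -1989 J.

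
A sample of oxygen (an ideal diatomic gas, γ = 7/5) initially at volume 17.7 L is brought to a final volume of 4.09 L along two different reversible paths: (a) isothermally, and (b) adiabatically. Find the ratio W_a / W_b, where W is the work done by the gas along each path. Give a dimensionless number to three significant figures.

W_a / W_b ≈ 0.735

Path (a) isothermal: W = P₁V₁ ln(V₂/V₁) → W_a/(P₁V₁) = -1.465.
Path (b) adiabatic: W = P₁V₁(1 − (V₁/V₂)^(γ−1))/(γ−1) → W_b/(P₁V₁) = -1.992.
W_a / W_b = -1.465 / -1.992 = 0.7355.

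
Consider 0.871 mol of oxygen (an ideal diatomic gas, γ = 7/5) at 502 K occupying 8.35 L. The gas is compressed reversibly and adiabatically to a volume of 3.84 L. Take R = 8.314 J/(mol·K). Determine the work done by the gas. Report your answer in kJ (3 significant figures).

Adiabatic: TV^(γ−1) = const with γ = 7/5.
T₂ = T₁ (V₁/V₂)^(γ−1) = 502 × (8.35/3.84)^0.4 = 502 × 1.364 = 684.9 K.
W_by = nCᵥ(T₁ − T₂) = (0.871)(20.79)(502 − 684.9) = -3312 J.

W ≈ -3.31 kJ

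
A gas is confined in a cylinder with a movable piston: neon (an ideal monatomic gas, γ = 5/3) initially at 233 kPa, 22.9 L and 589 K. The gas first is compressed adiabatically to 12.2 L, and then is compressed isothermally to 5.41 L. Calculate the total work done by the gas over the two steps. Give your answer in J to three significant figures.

W_total ≈ -10800 J

Step 1 (adiabatic): W = (P₁V₁ − P₂V₂)/(γ−1) = (5336 − 8119)/0.667 = -4175 J.
After step 1: P = 665.5 kPa, V = 12.2 L, T = 896.3 K.
Step 2 (isothermal): W = P₁V₁ ln(V₂/V₁) = (8119) ln(5.41/12.2) = -6602 J.
W_total = -4175 − 6602 = -10777 J.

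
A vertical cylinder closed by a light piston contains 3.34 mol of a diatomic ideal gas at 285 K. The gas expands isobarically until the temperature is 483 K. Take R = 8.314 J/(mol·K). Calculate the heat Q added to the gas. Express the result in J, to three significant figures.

Isobaric: W = nRΔT = (3.34)(8.314)(198) = 5498 J.
ΔU = nCᵥΔT with Cᵥ = 5R/2: ΔU = (3.34)(20.79)(198) = 13746 J.
Q = ΔU + W = 13746 + 5498 = 19244 J.

Q ≈ 19200 J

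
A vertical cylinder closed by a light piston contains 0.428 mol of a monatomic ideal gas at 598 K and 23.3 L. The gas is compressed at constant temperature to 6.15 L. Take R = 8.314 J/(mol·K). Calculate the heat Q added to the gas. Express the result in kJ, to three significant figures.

Isothermal ⇒ ΔU = 0, so Q = W = nRT ln(V₂/V₁).
Q = (0.428)(8.314)(598) ln(6.15/23.3) = 2128 × -1.332 = -2834 J.

Q ≈ -2.83 kJ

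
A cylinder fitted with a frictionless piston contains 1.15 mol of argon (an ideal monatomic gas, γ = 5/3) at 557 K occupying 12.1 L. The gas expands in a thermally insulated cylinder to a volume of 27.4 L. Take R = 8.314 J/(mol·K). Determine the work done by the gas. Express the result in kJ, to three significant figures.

Adiabatic: TV^(γ−1) = const with γ = 5/3.
T₂ = T₁ (V₁/V₂)^(γ−1) = 557 × (12.1/27.4)^0.667 = 557 × 0.5799 = 323 K.
W_by = nCᵥ(T₁ − T₂) = (1.15)(12.47)(557 − 323) = 3356 J.

W ≈ 3.36 kJ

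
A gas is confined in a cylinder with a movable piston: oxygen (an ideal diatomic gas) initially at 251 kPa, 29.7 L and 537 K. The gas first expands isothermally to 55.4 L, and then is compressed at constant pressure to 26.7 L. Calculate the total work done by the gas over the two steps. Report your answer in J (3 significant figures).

W_total ≈ 786 J

Step 1 (isothermal): W = P₁V₁ ln(V₂/V₁) = (7455) ln(55.4/29.7) = 4648 J.
After step 1: P = 134.6 kPa, V = 55.4 L, T = 537 K.
Step 2 (isobaric): W = PΔV = (134.6 kPa)(26.7 − 55.4 L) = -3862 J.
W_total = 4648 − 3862 = 785.6 J.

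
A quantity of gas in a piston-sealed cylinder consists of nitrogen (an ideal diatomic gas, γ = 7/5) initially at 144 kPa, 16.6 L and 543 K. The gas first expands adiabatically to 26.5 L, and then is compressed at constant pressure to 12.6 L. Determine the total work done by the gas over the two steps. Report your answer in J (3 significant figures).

Step 1 (adiabatic): W = (P₁V₁ − P₂V₂)/(γ−1) = (2390 − 1983)/0.4 = 1020 J.
After step 1: P = 74.81 kPa, V = 26.5 L, T = 450.3 K.
Step 2 (isobaric): W = PΔV = (74.81 kPa)(12.6 − 26.5 L) = -1040 J.
W_total = 1020 − 1040 = -20.16 J.

W_total ≈ -20.2 J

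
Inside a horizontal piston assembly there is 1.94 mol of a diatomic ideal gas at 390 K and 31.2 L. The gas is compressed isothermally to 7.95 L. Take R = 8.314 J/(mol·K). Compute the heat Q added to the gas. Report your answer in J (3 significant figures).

Q ≈ -8600 J

Isothermal ⇒ ΔU = 0, so Q = W = nRT ln(V₂/V₁).
Q = (1.94)(8.314)(390) ln(7.95/31.2) = 6290 × -1.367 = -8600 J.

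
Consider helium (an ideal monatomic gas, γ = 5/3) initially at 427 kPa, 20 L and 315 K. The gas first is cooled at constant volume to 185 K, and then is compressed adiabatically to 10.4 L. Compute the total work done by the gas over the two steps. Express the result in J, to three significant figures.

W_total ≈ -4110 J

Step 1 (isochoric): W = 0 (constant volume).
After step 1: P = 250.8 kPa (V unchanged).
Step 2 (adiabatic): W = (P₁V₁ − P₂V₂)/(γ−1) = (5016 − 7756)/0.667 = -4111 J.
W_total = 0 − 4111 = -4111 J.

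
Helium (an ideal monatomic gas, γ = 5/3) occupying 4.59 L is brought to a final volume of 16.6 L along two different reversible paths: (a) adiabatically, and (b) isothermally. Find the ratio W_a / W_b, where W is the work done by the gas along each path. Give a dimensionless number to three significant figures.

W_a / W_b ≈ 0.672

Path (a) adiabatic: W = P₁V₁(1 − (V₁/V₂)^(γ−1))/(γ−1) → W_a/(P₁V₁) = 0.8634.
Path (b) isothermal: W = P₁V₁ ln(V₂/V₁) → W_b/(P₁V₁) = 1.286.
W_a / W_b = 0.8634 / 1.286 = 0.6716.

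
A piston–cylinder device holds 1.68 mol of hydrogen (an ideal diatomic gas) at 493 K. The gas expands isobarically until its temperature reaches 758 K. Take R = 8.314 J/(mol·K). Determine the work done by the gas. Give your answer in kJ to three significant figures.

W ≈ 3.70 kJ

Isobaric: W = P ΔV = nR ΔT.
W = (1.68)(8.314)(758 − 493) = 3701 J.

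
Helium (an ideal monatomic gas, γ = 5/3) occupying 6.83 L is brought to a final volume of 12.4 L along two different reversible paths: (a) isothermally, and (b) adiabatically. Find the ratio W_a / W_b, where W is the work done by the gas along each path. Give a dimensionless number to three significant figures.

Path (a) isothermal: W = P₁V₁ ln(V₂/V₁) → W_a/(P₁V₁) = 0.5964.
Path (b) adiabatic: W = P₁V₁(1 − (V₁/V₂)^(γ−1))/(γ−1) → W_b/(P₁V₁) = 0.4921.
W_a / W_b = 0.5964 / 0.4921 = 1.212.

W_a / W_b ≈ 1.21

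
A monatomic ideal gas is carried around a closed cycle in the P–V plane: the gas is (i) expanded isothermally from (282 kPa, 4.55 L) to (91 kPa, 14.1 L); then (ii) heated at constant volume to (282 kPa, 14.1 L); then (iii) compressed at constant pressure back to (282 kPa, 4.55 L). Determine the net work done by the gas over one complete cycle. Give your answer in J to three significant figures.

Leg (i): W = PᵢVᵢ ln(V_f/Vᵢ) = (1283) ln(14.1/4.55) = 1451 J.
Leg (ii): W = 0.
Leg (iii): W = PΔV = (282)(4.55 − 14.1) = -2693 J.
W_net = 1451 − 2693 = -1242 J.

W_net ≈ -1240 J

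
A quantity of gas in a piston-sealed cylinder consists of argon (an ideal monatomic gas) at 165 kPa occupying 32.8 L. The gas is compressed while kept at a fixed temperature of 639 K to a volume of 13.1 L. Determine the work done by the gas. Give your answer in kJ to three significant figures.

Isothermal: W = nRT ln(V₂/V₁) = P₁V₁ ln(V₂/V₁).
P₁V₁ = (165 kPa)(32.8 L) = 5412 J.
W = 5412 × ln(13.1/32.8) = 5412 × -0.9178
W_by_gas = -4967 J.

W ≈ -4.97 kJ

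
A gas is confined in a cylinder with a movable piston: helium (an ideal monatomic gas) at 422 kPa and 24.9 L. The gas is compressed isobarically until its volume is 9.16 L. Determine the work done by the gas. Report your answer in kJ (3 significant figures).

Isobaric: W = P ΔV.
W = (422 kPa)(9.16 − 24.9 L) = (422)(-15.74) = -6642 J.

W ≈ -6.64 kJ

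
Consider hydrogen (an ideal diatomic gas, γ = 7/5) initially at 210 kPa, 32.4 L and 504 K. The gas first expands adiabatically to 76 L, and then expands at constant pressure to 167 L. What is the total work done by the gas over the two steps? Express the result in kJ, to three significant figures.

Step 1 (adiabatic): W = (P₁V₁ − P₂V₂)/(γ−1) = (6804 − 4838)/0.4 = 4915 J.
After step 1: P = 63.66 kPa, V = 76 L, T = 358.4 K.
Step 2 (isobaric): W = PΔV = (63.66 kPa)(167 − 76 L) = 5793 J.
W_total = 4915 + 5793 = 10708 J.

W_total ≈ 10.7 kJ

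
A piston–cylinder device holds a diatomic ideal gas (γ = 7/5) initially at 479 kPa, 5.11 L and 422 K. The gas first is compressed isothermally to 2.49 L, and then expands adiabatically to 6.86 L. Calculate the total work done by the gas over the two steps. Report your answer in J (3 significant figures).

W_total ≈ 280 J

Step 1 (isothermal): W = P₁V₁ ln(V₂/V₁) = (2448) ln(2.49/5.11) = -1760 J.
After step 1: P = 983 kPa, V = 2.49 L, T = 422 K.
Step 2 (adiabatic): W = (P₁V₁ − P₂V₂)/(γ−1) = (2448 − 1632)/0.4 = 2039 J.
W_total = -1760 + 2039 = 279.7 J.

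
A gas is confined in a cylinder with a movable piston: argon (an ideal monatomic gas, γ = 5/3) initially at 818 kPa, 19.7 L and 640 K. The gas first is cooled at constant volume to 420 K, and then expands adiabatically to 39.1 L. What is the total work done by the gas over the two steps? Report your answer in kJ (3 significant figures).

Step 1 (isochoric): W = 0 (constant volume).
After step 1: P = 536.8 kPa (V unchanged).
Step 2 (adiabatic): W = (P₁V₁ − P₂V₂)/(γ−1) = (10575 − 6696)/0.667 = 5819 J.
W_total = 0 + 5819 = 5819 J.

W_total ≈ 5.82 kJ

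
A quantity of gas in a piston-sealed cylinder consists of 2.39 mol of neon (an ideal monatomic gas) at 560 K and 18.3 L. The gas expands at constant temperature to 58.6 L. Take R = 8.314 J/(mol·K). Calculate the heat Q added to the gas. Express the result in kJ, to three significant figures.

Isothermal ⇒ ΔU = 0, so Q = W = nRT ln(V₂/V₁).
Q = (2.39)(8.314)(560) ln(58.6/18.3) = 11127 × 1.164 = 12951 J.

Q ≈ 13.0 kJ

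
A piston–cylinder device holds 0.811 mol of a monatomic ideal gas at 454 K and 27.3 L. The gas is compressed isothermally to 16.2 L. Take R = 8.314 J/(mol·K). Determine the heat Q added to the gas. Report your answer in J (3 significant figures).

Q ≈ -1600 J

Isothermal ⇒ ΔU = 0, so Q = W = nRT ln(V₂/V₁).
Q = (0.811)(8.314)(454) ln(16.2/27.3) = 3061 × -0.5219 = -1598 J.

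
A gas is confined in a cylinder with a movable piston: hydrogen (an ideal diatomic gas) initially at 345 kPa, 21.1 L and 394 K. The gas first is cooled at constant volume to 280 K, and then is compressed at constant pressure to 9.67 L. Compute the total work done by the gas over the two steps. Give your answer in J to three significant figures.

W_total ≈ -2800 J

Step 1 (isochoric): W = 0 (constant volume).
After step 1: P = 245.2 kPa (V unchanged).
Step 2 (isobaric): W = PΔV = (245.2 kPa)(9.67 − 21.1 L) = -2802 J.
W_total = 0 − 2802 = -2802 J.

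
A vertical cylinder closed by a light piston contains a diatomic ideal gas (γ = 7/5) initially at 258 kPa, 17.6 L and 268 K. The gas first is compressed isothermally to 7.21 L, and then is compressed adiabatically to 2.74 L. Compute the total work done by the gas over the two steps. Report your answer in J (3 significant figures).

Step 1 (isothermal): W = P₁V₁ ln(V₂/V₁) = (4541) ln(7.21/17.6) = -4052 J.
After step 1: P = 629.8 kPa, V = 7.21 L, T = 268 K.
Step 2 (adiabatic): W = (P₁V₁ − P₂V₂)/(γ−1) = (4541 − 6687)/0.4 = -5365 J.
W_total = -4052 − 5365 = -9417 J.

W_total ≈ -9420 J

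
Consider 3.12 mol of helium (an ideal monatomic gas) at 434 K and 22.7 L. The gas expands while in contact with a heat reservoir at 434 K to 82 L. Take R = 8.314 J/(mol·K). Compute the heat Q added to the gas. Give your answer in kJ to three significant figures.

Q ≈ 14.5 kJ

Isothermal ⇒ ΔU = 0, so Q = W = nRT ln(V₂/V₁).
Q = (3.12)(8.314)(434) ln(82/22.7) = 11258 × 1.284 = 14459 J.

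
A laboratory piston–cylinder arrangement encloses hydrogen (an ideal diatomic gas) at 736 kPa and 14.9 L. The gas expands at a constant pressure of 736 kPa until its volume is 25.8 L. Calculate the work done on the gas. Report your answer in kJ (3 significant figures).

W ≈ -8.02 kJ

Isobaric: W = P ΔV.
W = (736 kPa)(25.8 − 14.9 L) = (736)(10.9) = 8022 J.
Work on gas = −W_by = -8022 J.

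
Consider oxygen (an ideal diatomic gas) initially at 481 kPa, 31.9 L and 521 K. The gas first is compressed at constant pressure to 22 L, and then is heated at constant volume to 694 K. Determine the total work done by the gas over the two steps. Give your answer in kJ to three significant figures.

W_total ≈ -4.76 kJ

Step 1 (isobaric): W = PΔV = (481 kPa)(22 − 31.9 L) = -4762 J.
Step 2 (isochoric): W = 0 (constant volume).
W_total = -4762 + 0 = -4762 J.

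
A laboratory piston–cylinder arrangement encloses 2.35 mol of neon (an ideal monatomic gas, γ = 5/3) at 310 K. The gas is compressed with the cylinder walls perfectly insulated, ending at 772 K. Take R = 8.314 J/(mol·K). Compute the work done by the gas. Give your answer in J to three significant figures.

W ≈ -13500 J

Adiabatic ⇒ Q = 0, so W_by = −ΔU = nCᵥ(T₁ − T₂).
Cᵥ = 3R/2 = 12.47 J/(mol·K).
W = (2.35)(12.47)(310 − 772) = -13540 J.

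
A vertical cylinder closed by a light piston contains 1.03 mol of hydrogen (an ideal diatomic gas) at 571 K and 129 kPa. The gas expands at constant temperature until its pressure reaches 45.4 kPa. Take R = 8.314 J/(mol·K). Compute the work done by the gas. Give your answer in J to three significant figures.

Isothermal process: W = nRT ln(V₂/V₁) = nRT ln(P₁/P₂).
W = (1.03)(8.314)(571) × ln(129/45.4)
  = 4890 × ln(2.841) = 4890 × 1.044
W_by_gas = 5106 J.

W ≈ 5110 J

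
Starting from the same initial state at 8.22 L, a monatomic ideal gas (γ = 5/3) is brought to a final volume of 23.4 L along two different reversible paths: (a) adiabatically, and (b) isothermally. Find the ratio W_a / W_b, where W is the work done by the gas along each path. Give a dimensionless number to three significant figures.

Path (a) adiabatic: W = P₁V₁(1 − (V₁/V₂)^(γ−1))/(γ−1) → W_a/(P₁V₁) = 0.7532.
Path (b) isothermal: W = P₁V₁ ln(V₂/V₁) → W_b/(P₁V₁) = 1.046.
W_a / W_b = 0.7532 / 1.046 = 0.72.

W_a / W_b ≈ 0.720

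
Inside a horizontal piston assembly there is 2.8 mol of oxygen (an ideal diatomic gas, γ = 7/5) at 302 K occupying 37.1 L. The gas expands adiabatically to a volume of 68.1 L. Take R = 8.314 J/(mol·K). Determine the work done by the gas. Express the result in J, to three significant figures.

W ≈ 3790 J

Adiabatic: TV^(γ−1) = const with γ = 7/5.
T₂ = T₁ (V₁/V₂)^(γ−1) = 302 × (37.1/68.1)^0.4 = 302 × 0.7843 = 236.9 K.
W_by = nCᵥ(T₁ − T₂) = (2.8)(20.79)(302 − 236.9) = 3791 J.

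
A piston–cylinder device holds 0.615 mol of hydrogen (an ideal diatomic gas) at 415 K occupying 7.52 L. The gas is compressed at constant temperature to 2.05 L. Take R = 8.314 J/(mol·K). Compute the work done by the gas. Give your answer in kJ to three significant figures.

Isothermal: W = nRT ln(V₂/V₁).
W = (0.615)(8.314)(415) × ln(2.05/7.52)
  = 2122 × -1.3
W_by_gas = -2758 J.

W ≈ -2.76 kJ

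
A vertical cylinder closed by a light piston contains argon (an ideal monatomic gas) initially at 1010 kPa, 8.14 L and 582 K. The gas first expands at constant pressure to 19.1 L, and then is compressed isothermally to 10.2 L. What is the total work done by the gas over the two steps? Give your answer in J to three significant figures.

Step 1 (isobaric): W = PΔV = (1010 kPa)(19.1 − 8.14 L) = 11070 J.
After step 1: P = 1010 kPa, V = 19.1 L, T = 1366 K.
Step 2 (isothermal): W = P₁V₁ ln(V₂/V₁) = (19291) ln(10.2/19.1) = -12101 J.
W_total = 11070 − 12101 = -1032 J.

W_total ≈ -1030 J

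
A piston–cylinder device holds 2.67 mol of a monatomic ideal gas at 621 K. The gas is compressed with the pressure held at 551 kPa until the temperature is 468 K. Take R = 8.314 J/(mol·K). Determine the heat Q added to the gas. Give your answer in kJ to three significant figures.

Isobaric: W = nRΔT = (2.67)(8.314)(-153) = -3396 J.
ΔU = nCᵥΔT with Cᵥ = 3R/2: ΔU = (2.67)(12.47)(-153) = -5095 J.
Q = ΔU + W = -5095 − 3396 = -8491 J.

Q ≈ -8.49 kJ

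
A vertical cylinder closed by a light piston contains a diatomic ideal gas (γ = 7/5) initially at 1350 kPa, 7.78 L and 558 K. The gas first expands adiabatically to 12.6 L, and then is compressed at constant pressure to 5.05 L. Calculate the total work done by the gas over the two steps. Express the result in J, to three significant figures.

W_total ≈ -584 J

Step 1 (adiabatic): W = (P₁V₁ − P₂V₂)/(γ−1) = (10503 − 8661)/0.4 = 4606 J.
After step 1: P = 687.4 kPa, V = 12.6 L, T = 460.1 K.
Step 2 (isobaric): W = PΔV = (687.4 kPa)(5.05 − 12.6 L) = -5190 J.
W_total = 4606 − 5190 = -584 J.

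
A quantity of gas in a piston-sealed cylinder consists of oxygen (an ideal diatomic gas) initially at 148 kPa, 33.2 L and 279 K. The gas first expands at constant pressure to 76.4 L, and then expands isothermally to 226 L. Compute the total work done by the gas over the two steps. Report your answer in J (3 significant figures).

Step 1 (isobaric): W = PΔV = (148 kPa)(76.4 − 33.2 L) = 6394 J.
After step 1: P = 148 kPa, V = 76.4 L, T = 642 K.
Step 2 (isothermal): W = P₁V₁ ln(V₂/V₁) = (11307) ln(226/76.4) = 12263 J.
W_total = 6394 + 12263 = 18657 J.

W_total ≈ 18700 J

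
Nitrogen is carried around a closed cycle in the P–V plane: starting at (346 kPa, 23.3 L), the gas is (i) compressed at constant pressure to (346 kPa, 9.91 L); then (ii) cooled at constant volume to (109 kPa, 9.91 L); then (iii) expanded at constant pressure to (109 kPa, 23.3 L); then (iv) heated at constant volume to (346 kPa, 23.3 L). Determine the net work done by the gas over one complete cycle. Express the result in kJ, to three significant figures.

W_net ≈ -3.17 kJ

Constant-volume legs do no work.
W(i) = (346)(9.91 − 23.3) = -4633 J; W(iii) = (109)(23.3 − 9.91) = 1460 J.
W_net = -4633 + 1460 = -3173 J (the counter-clockwise enclosed area).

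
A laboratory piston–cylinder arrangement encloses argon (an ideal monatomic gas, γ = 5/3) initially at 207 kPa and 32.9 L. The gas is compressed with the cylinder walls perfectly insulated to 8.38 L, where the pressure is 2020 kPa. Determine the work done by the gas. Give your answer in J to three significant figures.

W ≈ -15200 J

Adiabatic: W = (P₁V₁ − P₂V₂)/(γ − 1) with γ = 5/3.
P₁V₁ = 6810 J, P₂V₂ = 16928 J.
W = (6810 − 16928) / 0.6667 = -15176 J.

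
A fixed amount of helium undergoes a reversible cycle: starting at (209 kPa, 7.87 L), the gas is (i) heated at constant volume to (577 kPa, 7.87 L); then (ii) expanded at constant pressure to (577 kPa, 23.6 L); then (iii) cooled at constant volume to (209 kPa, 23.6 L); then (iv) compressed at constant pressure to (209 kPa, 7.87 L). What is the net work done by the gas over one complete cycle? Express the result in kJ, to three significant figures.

Constant-volume legs do no work.
W(ii) = (577)(23.6 − 7.87) = 9076 J; W(iv) = (209)(7.87 − 23.6) = -3288 J.
W_net = 9076 − 3288 = 5789 J (the clockwise enclosed area).

W_net ≈ 5.79 kJ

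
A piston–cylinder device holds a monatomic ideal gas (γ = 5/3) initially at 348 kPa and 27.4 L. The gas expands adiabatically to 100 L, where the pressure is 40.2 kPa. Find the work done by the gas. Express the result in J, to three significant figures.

Adiabatic: W = (P₁V₁ − P₂V₂)/(γ − 1) with γ = 5/3.
P₁V₁ = 9535 J, P₂V₂ = 4020 J.
W = (9535 − 4020) / 0.6667 = 8273 J.

W ≈ 8270 J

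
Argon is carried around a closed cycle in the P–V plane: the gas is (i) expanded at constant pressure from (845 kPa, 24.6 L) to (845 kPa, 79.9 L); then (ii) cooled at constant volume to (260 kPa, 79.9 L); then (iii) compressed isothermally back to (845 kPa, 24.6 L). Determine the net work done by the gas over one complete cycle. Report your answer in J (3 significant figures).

W_net ≈ 22300 J

Leg (i): W = PΔV = (845)(79.9 − 24.6) = 46728 J.
Leg (ii): W = 0.
Leg (iii): W = PᵢVᵢ ln(V_f/Vᵢ) = (20774) ln(24.6/79.9) = -24472 J.
W_net = 46728 − 24472 = 22256 J.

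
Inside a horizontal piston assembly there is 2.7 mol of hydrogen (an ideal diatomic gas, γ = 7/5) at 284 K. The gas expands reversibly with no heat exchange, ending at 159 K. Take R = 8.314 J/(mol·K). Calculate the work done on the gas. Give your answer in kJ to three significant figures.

Adiabatic ⇒ Q = 0, so W_by = −ΔU = nCᵥ(T₁ − T₂).
Cᵥ = 5R/2 = 20.79 J/(mol·K).
W = (2.7)(20.79)(284 − 159) = 7015 J.
Work on gas = −W_by = -7015 J.

W ≈ -7.01 kJ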